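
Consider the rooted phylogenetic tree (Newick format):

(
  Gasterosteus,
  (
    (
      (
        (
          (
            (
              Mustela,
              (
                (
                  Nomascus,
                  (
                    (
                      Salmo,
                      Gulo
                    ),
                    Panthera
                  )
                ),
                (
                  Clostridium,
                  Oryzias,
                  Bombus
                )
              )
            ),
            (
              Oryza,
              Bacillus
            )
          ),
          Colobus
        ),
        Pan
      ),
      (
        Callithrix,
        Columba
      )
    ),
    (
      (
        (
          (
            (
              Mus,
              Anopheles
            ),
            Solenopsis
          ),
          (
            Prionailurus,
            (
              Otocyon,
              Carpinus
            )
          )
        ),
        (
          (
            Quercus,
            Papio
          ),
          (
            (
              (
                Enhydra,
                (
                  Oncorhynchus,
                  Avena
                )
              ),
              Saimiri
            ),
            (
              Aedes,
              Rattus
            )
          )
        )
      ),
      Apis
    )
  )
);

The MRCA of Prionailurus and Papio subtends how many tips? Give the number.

14

The MRCA of Prionailurus and Papio is the node subtending ((((Mus,Anopheles),Solenopsis),(Prionailurus,(Otocyon,Carpinus))),((Quercus,Papio),(((Enhydra,(Oncorhynchus,Avena)),Saimiri),(Aedes,Rattus)))).
That clade contains 14 terminal taxa: Aedes, Anopheles, Avena, Carpinus, Enhydra, Mus, Oncorhynchus, Otocyon, Papio, Prionailurus, Quercus, Rattus, Saimiri, Solenopsis.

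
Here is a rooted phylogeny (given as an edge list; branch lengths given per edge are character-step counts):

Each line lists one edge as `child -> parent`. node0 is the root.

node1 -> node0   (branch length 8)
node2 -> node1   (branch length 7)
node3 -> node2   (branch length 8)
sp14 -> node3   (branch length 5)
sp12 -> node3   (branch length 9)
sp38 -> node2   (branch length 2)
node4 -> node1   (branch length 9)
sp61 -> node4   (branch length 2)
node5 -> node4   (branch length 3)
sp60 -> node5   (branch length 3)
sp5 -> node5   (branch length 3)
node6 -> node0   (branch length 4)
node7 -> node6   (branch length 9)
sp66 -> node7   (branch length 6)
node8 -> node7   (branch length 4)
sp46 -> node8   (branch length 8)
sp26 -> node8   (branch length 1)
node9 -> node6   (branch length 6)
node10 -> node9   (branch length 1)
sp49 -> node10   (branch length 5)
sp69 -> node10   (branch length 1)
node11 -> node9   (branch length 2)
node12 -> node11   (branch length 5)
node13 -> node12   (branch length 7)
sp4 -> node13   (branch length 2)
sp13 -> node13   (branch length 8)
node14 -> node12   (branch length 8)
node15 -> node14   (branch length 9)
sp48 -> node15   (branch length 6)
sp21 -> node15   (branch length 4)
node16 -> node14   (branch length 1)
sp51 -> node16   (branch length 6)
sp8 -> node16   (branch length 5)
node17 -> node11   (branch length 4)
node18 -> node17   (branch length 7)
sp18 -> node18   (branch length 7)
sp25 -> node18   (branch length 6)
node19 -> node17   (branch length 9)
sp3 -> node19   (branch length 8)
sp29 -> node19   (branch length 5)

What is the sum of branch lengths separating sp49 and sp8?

27

The path runs sp49 → … → MRCA → … → sp8; the MRCA is the node subtending ((sp49,sp69),(((sp4,sp13),((sp48,sp21),(sp51,sp8))),((sp18,sp25),(sp3,sp29)))).
Branch lengths along that path: 5 + 1 + 2 + 5 + 8 + 1 + 5 = 27.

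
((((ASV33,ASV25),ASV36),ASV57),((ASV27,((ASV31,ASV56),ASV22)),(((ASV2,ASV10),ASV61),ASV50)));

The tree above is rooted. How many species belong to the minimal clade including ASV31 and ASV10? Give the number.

The MRCA of ASV31 and ASV10 is the node subtending ((ASV27,((ASV31,ASV56),ASV22)),(((ASV2,ASV10),ASV61),ASV50)).
That clade contains 8 terminal taxa: ASV10, ASV2, ASV22, ASV27, ASV31, ASV50, ASV56, ASV61.

8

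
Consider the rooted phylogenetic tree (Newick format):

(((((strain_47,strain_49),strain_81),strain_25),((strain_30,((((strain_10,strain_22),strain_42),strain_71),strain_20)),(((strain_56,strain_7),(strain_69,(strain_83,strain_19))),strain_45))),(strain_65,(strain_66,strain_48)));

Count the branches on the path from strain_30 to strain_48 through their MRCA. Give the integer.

7

The MRCA of strain_30 and strain_48 is the root of the tree.
From strain_30 up to that node: 4 branches. From strain_48 up to the same node: 3 branches. Total: 4 + 3 = 7.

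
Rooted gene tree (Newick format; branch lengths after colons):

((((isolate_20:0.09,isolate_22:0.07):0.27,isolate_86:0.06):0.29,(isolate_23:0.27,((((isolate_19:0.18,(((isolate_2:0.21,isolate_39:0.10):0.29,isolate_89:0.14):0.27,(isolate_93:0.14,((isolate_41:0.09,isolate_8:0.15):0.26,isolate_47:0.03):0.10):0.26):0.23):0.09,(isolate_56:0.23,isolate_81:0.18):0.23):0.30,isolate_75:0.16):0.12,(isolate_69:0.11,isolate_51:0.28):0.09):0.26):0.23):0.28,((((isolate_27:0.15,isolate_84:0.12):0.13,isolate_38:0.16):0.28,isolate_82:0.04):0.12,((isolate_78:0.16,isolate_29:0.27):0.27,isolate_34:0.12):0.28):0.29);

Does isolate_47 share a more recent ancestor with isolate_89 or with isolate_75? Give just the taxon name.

The MRCA of isolate_47 and isolate_89 subtends (((isolate_2,isolate_39),isolate_89),(isolate_93,((isolate_41,isolate_8),isolate_47))) (7 taxa).
The MRCA of isolate_47 and isolate_75 subtends (((isolate_19,(((isolate_2,isolate_39),isolate_89),(isolate_93,((isolate_41,isolate_8),isolate_47)))),(isolate_56,isolate_81)),isolate_75) (11 taxa).
The first is nested inside the second, so isolate_47 shares a more recent common ancestor with isolate_89.

isolate_89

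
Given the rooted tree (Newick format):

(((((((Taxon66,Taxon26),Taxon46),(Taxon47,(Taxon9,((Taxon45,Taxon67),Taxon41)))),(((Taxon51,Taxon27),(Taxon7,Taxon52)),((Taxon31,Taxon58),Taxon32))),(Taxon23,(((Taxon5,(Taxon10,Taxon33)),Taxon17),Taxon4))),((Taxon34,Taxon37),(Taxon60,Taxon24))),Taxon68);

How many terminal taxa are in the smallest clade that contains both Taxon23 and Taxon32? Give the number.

21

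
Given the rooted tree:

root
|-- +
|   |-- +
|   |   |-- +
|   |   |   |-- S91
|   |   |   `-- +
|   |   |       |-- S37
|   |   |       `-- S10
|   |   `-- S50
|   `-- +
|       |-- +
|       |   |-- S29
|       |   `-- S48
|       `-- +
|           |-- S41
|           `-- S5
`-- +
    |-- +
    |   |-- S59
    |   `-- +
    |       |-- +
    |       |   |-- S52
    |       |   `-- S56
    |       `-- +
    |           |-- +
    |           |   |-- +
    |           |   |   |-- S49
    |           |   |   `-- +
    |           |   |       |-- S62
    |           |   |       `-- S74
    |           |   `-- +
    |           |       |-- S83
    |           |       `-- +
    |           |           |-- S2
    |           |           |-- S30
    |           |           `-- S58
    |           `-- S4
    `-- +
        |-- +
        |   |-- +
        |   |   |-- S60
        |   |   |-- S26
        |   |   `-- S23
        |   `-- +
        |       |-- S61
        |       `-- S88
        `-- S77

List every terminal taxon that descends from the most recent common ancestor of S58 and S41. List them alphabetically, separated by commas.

Tracing S58: it sits inside (S2,S30,S58).
Tracing S41: it sits inside (S41,S5).
The smallest clade enclosing both is the whole tree (their MRCA is the root), so the answer is all 25 tips in alphabetical order.

S10, S2, S23, S26, S29, S30, S37, S4, S41, S48, S49, S5, S50, S52, S56, S58, S59, S60, S61, S62, S74, S77, S83, S88, S91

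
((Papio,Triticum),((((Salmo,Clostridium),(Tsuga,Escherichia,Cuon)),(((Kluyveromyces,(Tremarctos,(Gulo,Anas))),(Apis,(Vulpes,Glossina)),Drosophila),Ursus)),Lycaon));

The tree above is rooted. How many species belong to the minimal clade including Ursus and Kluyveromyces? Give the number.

The MRCA of Ursus and Kluyveromyces is the node subtending (((Kluyveromyces,(Tremarctos,(Gulo,Anas))),(Apis,(Vulpes,Glossina)),Drosophila),Ursus).
That clade contains 9 terminal taxa: Anas, Apis, Drosophila, Glossina, Gulo, Kluyveromyces, Tremarctos, Ursus, Vulpes.

9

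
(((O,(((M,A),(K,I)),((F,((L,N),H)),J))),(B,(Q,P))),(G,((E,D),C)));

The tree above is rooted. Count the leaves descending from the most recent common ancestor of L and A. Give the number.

9

The MRCA of L and A is the node subtending (((M,A),(K,I)),((F,((L,N),H)),J)).
That clade contains 9 terminal taxa: A, F, H, I, J, K, L, M, N.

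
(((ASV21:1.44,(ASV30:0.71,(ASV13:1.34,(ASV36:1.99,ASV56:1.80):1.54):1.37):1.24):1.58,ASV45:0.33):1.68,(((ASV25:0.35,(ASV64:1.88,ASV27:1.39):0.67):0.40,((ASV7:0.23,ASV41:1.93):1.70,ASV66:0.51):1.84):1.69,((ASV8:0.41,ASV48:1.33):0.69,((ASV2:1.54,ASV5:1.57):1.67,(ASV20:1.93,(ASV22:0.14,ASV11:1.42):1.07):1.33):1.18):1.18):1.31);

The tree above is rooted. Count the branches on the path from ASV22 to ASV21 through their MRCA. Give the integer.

9

The MRCA of ASV22 and ASV21 is the root of the tree.
From ASV22 up to that node: 6 branches. From ASV21 up to the same node: 3 branches. Total: 6 + 3 = 9.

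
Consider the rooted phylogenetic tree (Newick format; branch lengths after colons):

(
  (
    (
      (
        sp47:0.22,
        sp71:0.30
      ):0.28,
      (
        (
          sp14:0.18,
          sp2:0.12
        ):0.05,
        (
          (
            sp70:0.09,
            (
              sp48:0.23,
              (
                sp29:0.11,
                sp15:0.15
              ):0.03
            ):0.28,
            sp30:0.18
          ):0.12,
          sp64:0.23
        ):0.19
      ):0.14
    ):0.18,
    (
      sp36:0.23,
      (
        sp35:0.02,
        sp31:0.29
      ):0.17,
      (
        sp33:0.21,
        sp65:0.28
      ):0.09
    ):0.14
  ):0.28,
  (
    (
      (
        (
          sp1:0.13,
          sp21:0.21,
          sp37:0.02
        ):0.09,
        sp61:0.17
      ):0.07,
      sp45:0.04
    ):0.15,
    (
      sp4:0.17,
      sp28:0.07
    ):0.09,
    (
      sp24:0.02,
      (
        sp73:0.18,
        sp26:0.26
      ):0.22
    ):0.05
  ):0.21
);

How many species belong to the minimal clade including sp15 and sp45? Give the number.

25

The MRCA of sp15 and sp45 is the root, so the clade is the entire tree.
That clade contains 25 terminal taxa: sp1, sp14, sp15, sp2, sp21, sp24, sp26, sp28, sp29, sp30, sp31, sp33, sp35, sp36, sp37, sp4, sp45, sp47, sp48, sp61, sp64, sp65, sp70, sp71, sp73.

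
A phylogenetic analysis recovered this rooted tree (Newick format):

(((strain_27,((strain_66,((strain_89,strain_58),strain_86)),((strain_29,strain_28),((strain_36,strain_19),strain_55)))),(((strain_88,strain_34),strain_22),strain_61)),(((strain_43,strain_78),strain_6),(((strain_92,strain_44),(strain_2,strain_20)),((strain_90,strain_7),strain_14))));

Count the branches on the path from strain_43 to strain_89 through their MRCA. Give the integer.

The MRCA of strain_43 and strain_89 is the root of the tree.
From strain_43 up to that node: 4 branches. From strain_89 up to the same node: 7 branches. Total: 4 + 7 = 11.

11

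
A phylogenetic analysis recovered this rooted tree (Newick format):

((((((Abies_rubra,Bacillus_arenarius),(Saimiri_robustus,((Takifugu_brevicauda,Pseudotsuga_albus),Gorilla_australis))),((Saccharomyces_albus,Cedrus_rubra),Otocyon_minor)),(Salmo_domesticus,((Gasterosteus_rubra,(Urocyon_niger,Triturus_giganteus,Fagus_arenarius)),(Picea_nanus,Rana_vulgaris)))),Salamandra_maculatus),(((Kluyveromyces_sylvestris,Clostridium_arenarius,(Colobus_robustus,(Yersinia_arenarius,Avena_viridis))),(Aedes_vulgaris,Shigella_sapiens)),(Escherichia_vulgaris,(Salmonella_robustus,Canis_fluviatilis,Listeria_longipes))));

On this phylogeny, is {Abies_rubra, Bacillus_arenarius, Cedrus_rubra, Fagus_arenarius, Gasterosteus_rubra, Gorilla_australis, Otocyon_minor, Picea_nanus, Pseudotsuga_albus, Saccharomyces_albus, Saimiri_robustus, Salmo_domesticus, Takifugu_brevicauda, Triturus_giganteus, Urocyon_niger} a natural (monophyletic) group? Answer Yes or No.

No

The MRCA of the listed taxa subtends ((((Abies_rubra,Bacillus_arenarius),(Saimiri_robustus,((Takifugu_brevicauda,Pseudotsuga_albus),Gorilla_australis))),((Saccharomyces_albus,Cedrus_rubra),Otocyon_minor)),(Salmo_domesticus,((Gasterosteus_rubra,(Urocyon_niger,Triturus_giganteus,Fagus_arenarius)),(Picea_nanus,Rana_vulgaris)))).
That clade also contains Rana_vulgaris, which is not in the proposed group, so the group is not monophyletic.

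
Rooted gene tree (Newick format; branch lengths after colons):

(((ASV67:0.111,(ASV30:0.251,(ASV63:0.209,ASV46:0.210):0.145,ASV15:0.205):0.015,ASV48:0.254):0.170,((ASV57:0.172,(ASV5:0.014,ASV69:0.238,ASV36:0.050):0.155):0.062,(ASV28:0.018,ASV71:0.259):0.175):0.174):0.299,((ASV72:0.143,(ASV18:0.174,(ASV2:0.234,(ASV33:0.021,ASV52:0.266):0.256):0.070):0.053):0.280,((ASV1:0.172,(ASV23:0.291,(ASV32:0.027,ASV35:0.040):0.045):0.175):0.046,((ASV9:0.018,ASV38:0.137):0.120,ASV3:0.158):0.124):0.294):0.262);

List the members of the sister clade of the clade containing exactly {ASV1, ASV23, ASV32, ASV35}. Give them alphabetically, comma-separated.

The clade containing exactly {ASV1, ASV23, ASV32, ASV35} attaches to the tree at the node subtending ((ASV1,(ASV23,(ASV32,ASV35))),((ASV9,ASV38),ASV3)).
The other lineage descending from that same node — the sister group — is ((ASV9,ASV38),ASV3); its 3 tips in alphabetical order are the answer.

ASV3, ASV38, ASV9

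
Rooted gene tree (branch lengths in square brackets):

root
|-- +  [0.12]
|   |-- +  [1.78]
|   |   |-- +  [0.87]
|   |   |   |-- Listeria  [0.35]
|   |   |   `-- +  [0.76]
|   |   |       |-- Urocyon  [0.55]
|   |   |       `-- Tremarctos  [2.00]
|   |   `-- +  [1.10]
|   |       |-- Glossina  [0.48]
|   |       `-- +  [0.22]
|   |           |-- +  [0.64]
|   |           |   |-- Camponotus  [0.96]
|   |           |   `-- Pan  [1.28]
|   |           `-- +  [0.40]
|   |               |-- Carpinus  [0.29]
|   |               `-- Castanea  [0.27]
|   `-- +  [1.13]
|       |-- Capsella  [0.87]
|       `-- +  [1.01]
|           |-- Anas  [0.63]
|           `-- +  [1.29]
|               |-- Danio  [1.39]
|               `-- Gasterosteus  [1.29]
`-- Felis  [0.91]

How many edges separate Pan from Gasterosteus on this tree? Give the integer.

9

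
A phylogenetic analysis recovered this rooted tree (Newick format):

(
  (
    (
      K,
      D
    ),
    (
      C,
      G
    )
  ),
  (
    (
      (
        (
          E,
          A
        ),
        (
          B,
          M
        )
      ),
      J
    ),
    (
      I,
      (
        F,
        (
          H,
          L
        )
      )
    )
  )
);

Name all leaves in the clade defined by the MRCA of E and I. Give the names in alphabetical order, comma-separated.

A, B, E, F, H, I, J, L, M

Tracing E: it sits inside (E,A).
Tracing I: it sits inside (I,(F,(H,L))).
The smallest clade enclosing both is ((((E,A),(B,M)),J),(I,(F,(H,L)))); the answer is its 9 terminal taxa in alphabetical order.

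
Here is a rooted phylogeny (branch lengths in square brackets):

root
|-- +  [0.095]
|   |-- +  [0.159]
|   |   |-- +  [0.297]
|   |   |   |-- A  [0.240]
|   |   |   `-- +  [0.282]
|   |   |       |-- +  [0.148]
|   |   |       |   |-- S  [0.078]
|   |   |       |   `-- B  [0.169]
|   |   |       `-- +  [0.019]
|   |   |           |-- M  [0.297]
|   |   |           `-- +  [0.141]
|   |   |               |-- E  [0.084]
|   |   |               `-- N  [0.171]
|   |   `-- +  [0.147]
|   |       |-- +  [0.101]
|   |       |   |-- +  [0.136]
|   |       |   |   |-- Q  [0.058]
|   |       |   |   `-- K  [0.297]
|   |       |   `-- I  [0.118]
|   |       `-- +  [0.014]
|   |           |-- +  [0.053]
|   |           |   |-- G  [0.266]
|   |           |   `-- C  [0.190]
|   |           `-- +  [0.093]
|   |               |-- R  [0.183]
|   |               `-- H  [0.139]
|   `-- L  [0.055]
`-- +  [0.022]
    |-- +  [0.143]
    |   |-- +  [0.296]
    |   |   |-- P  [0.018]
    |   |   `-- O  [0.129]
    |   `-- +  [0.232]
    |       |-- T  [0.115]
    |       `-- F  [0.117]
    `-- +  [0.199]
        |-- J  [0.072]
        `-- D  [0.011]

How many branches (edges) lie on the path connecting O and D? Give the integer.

5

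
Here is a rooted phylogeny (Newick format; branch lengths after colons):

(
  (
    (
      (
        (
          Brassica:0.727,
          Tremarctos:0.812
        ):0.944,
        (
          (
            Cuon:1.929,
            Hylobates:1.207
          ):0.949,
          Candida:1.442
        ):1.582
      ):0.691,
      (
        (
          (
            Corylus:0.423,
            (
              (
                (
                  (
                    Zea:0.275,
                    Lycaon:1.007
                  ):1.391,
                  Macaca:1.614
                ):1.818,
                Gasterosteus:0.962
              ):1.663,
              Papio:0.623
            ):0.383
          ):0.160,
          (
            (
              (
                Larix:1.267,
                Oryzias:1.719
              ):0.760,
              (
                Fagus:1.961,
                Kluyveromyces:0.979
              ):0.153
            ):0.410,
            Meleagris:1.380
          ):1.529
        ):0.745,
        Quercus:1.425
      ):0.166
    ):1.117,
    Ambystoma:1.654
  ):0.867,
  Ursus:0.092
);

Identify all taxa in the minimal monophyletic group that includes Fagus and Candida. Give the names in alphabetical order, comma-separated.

Tracing Fagus: it sits inside (Fagus,Kluyveromyces).
Tracing Candida: it sits inside ((Cuon,Hylobates),Candida).
The smallest clade enclosing both is (((Brassica,Tremarctos),((Cuon,Hylobates),Candida)),(((Corylus,((((Zea,Lycaon),Macaca),Gasterosteus),Papio)),(((Larix,Oryzias),(Fagus,Kluyveromyces)),Meleagris)),Quercus)); the answer is its 17 terminal taxa in alphabetical order.

Brassica, Candida, Corylus, Cuon, Fagus, Gasterosteus, Hylobates, Kluyveromyces, Larix, Lycaon, Macaca, Meleagris, Oryzias, Papio, Quercus, Tremarctos, Zea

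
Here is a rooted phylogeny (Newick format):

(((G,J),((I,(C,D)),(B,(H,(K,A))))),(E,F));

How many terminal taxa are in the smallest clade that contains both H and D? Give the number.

The MRCA of H and D is the node subtending ((I,(C,D)),(B,(H,(K,A)))).
That clade contains 7 terminal taxa: A, B, C, D, H, I, K.

7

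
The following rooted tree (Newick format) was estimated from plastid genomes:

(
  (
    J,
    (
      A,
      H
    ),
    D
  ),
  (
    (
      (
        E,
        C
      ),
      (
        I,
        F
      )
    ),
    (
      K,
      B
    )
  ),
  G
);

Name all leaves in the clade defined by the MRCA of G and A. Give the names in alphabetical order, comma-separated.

A, B, C, D, E, F, G, H, I, J, K

Tracing G: it attaches directly to the root.
Tracing A: it sits inside (A,H).
The smallest clade enclosing both is the whole tree (their MRCA is the root), so the answer is all 11 tips in alphabetical order.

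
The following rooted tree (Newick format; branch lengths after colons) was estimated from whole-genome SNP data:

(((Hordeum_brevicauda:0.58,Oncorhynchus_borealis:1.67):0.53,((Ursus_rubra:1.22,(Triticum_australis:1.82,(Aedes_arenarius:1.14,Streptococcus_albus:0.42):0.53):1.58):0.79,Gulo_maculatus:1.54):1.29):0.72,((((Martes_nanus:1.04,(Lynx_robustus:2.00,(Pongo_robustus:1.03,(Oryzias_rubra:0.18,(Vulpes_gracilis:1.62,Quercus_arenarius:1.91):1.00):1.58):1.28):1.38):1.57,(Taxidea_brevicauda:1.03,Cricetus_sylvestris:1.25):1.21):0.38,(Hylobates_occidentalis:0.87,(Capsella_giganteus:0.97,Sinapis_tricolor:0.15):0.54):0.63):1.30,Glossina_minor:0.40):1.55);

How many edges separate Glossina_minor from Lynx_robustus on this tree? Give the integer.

6

The MRCA of Glossina_minor and Lynx_robustus is the node subtending ((((Martes_nanus,(Lynx_robustus,(Pongo_robustus,(Oryzias_rubra,(Vulpes_gracilis,Quercus_arenarius))))),(Taxidea_brevicauda,Cricetus_sylvestris)),(Hylobates_occidentalis,(Capsella_giganteus,Sinapis_tricolor))),Glossina_minor).
From Glossina_minor up to that node: 1 branch. From Lynx_robustus up to the same node: 5 branches. Total: 1 + 5 = 6.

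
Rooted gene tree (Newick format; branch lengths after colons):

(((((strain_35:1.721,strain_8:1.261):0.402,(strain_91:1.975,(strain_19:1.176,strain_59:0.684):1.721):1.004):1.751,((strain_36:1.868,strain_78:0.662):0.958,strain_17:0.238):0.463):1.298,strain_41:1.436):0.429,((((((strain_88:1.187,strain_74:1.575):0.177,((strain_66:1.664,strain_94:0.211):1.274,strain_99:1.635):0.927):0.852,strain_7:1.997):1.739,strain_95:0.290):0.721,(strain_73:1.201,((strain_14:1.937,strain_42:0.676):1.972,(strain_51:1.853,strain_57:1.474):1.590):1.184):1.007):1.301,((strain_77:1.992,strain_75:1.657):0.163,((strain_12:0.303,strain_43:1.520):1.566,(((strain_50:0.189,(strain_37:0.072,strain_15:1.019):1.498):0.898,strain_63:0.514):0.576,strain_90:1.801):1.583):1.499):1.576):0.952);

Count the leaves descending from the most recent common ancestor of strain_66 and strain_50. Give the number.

21

The MRCA of strain_66 and strain_50 is the node subtending ((((((strain_88,strain_74),((strain_66,strain_94),strain_99)),strain_7),strain_95),(strain_73,((strain_14,strain_42),(strain_51,strain_57)))),((strain_77,strain_75),((strain_12,strain_43),(((strain_50,(strain_37,strain_15)),strain_63),strain_90)))).
That clade contains 21 terminal taxa: strain_12, strain_14, strain_15, strain_37, strain_42, strain_43, strain_50, strain_51, strain_57, strain_63, strain_66, strain_7, strain_73, strain_74, strain_75, strain_77, strain_88, strain_90, strain_94, strain_95, strain_99.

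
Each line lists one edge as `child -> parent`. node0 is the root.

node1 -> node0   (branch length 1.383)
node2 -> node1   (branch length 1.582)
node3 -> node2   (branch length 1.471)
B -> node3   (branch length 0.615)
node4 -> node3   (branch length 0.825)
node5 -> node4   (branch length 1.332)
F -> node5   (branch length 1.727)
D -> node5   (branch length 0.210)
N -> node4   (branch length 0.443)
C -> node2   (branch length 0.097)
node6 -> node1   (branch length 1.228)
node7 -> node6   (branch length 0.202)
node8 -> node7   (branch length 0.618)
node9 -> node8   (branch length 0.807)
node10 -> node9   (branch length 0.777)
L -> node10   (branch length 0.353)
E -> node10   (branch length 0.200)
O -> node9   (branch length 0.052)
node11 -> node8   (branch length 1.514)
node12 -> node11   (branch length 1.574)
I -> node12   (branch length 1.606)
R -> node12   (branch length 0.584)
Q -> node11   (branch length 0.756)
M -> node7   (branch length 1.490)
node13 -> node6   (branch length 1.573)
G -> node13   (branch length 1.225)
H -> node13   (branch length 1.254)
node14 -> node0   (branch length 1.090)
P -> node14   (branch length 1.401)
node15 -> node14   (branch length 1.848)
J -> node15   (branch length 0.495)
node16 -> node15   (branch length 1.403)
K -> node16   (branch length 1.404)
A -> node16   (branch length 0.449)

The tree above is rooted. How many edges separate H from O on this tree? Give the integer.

6

The MRCA of H and O is the node subtending (((((L,E),O),((I,R),Q)),M),(G,H)).
From H up to that node: 2 branches. From O up to the same node: 4 branches. Total: 2 + 4 = 6.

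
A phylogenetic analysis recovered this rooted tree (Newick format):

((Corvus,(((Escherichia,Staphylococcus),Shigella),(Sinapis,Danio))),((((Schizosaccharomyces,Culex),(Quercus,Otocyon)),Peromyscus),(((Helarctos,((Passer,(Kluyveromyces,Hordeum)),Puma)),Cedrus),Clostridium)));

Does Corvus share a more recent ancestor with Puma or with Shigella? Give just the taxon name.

Shigella

The MRCA of Corvus and Shigella subtends (Corvus,(((Escherichia,Staphylococcus),Shigella),(Sinapis,Danio))) (6 taxa).
The MRCA of Corvus and Puma is the root, subtending the entire tree (18 taxa).
The first is nested inside the second, so Corvus shares a more recent common ancestor with Shigella.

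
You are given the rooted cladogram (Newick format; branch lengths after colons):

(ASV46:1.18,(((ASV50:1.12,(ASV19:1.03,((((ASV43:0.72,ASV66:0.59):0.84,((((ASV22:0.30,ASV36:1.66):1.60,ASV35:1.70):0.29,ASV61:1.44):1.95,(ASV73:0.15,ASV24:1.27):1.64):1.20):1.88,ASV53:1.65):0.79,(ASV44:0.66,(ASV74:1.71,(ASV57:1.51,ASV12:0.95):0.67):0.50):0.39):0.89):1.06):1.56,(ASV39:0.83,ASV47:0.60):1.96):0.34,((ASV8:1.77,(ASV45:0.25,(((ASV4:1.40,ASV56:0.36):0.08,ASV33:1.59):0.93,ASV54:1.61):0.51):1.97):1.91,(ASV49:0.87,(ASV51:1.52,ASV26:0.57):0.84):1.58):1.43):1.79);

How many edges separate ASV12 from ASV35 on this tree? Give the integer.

10

The MRCA of ASV12 and ASV35 is the node subtending ((((ASV43,ASV66),((((ASV22,ASV36),ASV35),ASV61),(ASV73,ASV24))),ASV53),(ASV44,(ASV74,(ASV57,ASV12)))).
From ASV12 up to that node: 4 branches. From ASV35 up to the same node: 6 branches. Total: 4 + 6 = 10.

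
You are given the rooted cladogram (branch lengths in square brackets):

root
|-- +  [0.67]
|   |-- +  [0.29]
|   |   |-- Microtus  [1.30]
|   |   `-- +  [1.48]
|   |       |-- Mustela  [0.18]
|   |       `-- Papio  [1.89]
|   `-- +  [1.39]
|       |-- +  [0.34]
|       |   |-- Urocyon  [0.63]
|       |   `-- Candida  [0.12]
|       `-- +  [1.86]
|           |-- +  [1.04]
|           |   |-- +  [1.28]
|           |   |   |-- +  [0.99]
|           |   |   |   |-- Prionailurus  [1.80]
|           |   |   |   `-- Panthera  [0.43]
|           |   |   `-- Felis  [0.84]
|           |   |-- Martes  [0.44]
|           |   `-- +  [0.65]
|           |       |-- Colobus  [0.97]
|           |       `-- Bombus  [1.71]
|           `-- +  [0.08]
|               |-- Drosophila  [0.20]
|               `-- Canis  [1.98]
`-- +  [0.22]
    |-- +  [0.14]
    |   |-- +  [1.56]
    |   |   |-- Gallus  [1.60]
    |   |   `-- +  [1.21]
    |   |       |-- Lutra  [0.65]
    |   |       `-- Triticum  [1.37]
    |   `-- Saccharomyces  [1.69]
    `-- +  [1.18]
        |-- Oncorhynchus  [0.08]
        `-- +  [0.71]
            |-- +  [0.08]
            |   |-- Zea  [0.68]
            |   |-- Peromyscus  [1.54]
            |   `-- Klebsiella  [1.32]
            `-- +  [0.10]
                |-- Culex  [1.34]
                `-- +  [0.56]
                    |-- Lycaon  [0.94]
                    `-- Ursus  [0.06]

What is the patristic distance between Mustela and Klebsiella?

6.13

The path runs Mustela → … → MRCA → … → Klebsiella; the MRCA is the root of the tree.
Branch lengths along that path: 0.18 + 1.48 + 0.29 + 0.67 + 0.22 + 1.18 + 0.71 + 0.08 + 1.32 = 6.13.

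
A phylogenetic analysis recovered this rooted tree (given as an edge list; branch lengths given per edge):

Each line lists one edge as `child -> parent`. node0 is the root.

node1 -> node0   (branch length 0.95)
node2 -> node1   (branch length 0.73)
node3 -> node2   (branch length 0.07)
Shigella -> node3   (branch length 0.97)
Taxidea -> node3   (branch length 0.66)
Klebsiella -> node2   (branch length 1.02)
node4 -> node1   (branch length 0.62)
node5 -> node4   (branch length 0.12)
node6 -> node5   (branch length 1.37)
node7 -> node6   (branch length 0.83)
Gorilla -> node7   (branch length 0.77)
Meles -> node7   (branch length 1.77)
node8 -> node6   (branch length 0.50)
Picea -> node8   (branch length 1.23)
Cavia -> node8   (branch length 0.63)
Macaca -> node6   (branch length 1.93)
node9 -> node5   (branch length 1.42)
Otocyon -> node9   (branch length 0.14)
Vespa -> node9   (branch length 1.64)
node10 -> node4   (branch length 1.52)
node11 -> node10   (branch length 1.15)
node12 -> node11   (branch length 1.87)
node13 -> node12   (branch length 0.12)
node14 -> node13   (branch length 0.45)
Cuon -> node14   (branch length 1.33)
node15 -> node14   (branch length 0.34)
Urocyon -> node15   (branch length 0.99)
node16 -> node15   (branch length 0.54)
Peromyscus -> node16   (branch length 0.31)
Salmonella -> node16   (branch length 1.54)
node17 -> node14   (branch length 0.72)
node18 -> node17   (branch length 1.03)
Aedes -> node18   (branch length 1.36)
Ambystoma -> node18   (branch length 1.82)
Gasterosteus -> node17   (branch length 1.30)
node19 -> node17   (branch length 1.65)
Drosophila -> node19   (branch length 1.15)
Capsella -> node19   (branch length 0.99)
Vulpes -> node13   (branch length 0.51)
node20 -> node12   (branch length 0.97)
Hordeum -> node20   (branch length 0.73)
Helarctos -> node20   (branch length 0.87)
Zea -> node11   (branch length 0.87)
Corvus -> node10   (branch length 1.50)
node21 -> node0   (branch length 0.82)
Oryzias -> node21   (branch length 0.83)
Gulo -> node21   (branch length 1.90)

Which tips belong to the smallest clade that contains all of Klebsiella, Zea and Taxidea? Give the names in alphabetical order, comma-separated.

Tracing Klebsiella: it sits inside ((Shigella,Taxidea),Klebsiella).
Tracing Zea: it sits inside ((((Cuon,(Urocyon,(Peromyscus,Salmonella)),((Aedes,Ambystoma),Gasterosteus,(Drosophila,Capsella))),Vulpes),(Hordeum,Helarctos)),Zea).
Tracing Taxidea: it sits inside (Shigella,Taxidea).
The smallest clade enclosing all 3 is (((Shigella,Taxidea),Klebsiella),((((Gorilla,Meles),(Picea,Cavia),Macaca),(Otocyon,Vespa)),(((((Cuon,(Urocyon,(Peromyscus,Salmonella)),((Aedes,Ambystoma),Gasterosteus,(Drosophila,Capsella))),Vulpes),(Hordeum,Helarctos)),Zea),Corvus))); the answer is its 24 terminal taxa in alphabetical order.

Aedes, Ambystoma, Capsella, Cavia, Corvus, Cuon, Drosophila, Gasterosteus, Gorilla, Helarctos, Hordeum, Klebsiella, Macaca, Meles, Otocyon, Peromyscus, Picea, Salmonella, Shigella, Taxidea, Urocyon, Vespa, Vulpes, Zea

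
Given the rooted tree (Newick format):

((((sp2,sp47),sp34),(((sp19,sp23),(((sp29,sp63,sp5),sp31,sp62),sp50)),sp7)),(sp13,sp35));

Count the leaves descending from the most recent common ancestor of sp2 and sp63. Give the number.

12

The MRCA of sp2 and sp63 is the node subtending (((sp2,sp47),sp34),(((sp19,sp23),(((sp29,sp63,sp5),sp31,sp62),sp50)),sp7)).
That clade contains 12 terminal taxa: sp19, sp2, sp23, sp29, sp31, sp34, sp47, sp5, sp50, sp62, sp63, sp7.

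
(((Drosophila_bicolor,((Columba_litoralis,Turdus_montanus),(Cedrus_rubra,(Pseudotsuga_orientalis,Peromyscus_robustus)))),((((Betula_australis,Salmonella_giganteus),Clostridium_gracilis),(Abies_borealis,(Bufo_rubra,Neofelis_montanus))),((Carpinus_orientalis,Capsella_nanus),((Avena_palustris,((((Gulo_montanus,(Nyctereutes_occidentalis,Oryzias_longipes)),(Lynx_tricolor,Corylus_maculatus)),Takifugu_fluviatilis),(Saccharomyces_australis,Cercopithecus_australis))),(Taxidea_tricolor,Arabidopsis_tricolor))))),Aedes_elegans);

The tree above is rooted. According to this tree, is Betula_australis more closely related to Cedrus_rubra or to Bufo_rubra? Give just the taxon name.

Bufo_rubra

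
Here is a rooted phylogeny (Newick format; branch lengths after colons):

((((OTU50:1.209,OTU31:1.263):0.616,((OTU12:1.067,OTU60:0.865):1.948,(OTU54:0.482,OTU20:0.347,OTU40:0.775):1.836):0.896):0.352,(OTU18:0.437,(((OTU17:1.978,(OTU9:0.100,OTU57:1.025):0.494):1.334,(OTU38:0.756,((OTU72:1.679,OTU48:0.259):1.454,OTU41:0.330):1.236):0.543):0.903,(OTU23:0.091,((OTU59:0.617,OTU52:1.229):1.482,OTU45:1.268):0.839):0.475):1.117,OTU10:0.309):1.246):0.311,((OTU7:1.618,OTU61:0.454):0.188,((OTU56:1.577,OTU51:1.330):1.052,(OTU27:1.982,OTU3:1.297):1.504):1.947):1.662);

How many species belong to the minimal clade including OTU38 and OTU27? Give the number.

26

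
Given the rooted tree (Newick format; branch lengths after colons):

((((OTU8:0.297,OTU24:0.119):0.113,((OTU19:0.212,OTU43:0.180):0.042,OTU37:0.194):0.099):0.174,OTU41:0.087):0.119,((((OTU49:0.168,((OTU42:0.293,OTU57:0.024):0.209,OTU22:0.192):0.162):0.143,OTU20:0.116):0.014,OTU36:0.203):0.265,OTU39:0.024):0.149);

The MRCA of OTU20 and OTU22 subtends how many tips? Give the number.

The MRCA of OTU20 and OTU22 is the node subtending ((OTU49,((OTU42,OTU57),OTU22)),OTU20).
That clade contains 5 terminal taxa: OTU20, OTU22, OTU42, OTU49, OTU57.

5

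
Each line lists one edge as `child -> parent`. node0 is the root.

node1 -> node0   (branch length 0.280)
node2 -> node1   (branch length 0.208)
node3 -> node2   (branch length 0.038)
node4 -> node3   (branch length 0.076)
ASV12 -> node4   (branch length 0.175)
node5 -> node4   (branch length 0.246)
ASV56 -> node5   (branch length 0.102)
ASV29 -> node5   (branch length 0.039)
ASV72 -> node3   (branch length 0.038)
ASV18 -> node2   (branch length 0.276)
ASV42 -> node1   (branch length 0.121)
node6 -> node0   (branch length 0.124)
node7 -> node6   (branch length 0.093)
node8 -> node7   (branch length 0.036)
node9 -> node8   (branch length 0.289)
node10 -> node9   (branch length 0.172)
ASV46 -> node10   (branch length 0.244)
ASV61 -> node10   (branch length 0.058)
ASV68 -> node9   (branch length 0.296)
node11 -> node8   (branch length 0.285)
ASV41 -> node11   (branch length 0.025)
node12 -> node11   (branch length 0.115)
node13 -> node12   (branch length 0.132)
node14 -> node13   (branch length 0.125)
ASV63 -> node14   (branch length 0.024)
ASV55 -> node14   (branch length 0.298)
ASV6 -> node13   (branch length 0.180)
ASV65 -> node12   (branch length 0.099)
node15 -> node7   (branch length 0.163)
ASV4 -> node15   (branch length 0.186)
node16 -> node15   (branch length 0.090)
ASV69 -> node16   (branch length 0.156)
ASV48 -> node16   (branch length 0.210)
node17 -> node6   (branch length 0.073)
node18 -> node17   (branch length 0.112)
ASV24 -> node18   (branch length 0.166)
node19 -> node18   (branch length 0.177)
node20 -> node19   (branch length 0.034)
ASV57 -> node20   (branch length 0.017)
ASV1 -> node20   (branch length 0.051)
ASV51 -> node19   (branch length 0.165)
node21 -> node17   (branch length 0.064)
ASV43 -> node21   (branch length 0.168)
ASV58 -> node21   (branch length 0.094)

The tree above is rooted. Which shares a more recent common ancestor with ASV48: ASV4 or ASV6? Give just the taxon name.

ASV4

The MRCA of ASV48 and ASV4 subtends (ASV4,(ASV69,ASV48)) (3 taxa).
The MRCA of ASV48 and ASV6 subtends ((((ASV46,ASV61),ASV68),(ASV41,(((ASV63,ASV55),ASV6),ASV65))),(ASV4,(ASV69,ASV48))) (11 taxa).
The first is nested inside the second, so ASV48 shares a more recent common ancestor with ASV4.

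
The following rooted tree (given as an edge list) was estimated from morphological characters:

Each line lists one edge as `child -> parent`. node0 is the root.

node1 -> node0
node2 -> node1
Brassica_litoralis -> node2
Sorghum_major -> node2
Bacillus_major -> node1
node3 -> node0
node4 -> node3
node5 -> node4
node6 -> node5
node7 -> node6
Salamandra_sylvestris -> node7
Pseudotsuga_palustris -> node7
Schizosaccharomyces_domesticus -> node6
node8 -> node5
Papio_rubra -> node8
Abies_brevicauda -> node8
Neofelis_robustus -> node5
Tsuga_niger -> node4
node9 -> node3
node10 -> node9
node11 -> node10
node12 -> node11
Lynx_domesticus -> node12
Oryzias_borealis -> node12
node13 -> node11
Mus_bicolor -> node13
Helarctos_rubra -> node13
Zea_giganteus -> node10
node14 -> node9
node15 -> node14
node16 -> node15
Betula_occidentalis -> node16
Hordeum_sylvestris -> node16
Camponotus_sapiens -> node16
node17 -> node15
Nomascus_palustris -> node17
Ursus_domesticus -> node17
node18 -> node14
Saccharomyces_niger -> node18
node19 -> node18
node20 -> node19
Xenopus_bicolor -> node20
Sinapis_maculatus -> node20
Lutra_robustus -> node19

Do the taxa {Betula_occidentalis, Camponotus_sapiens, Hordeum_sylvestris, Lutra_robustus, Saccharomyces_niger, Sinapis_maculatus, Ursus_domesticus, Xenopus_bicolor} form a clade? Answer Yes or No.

No

The MRCA of the listed taxa subtends (((Betula_occidentalis,Hordeum_sylvestris,Camponotus_sapiens),(Nomascus_palustris,Ursus_domesticus)),(Saccharomyces_niger,((Xenopus_bicolor,Sinapis_maculatus),Lutra_robustus))).
That clade also contains Nomascus_palustris, which is not in the proposed group, so the group is not monophyletic.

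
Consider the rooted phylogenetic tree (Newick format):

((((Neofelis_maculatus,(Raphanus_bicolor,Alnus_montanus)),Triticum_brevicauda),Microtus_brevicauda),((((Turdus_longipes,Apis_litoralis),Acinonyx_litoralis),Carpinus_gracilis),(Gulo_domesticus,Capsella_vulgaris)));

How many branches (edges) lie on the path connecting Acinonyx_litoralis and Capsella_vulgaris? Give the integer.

The MRCA of Acinonyx_litoralis and Capsella_vulgaris is the node subtending ((((Turdus_longipes,Apis_litoralis),Acinonyx_litoralis),Carpinus_gracilis),(Gulo_domesticus,Capsella_vulgaris)).
From Acinonyx_litoralis up to that node: 3 branches. From Capsella_vulgaris up to the same node: 2 branches. Total: 3 + 2 = 5.

5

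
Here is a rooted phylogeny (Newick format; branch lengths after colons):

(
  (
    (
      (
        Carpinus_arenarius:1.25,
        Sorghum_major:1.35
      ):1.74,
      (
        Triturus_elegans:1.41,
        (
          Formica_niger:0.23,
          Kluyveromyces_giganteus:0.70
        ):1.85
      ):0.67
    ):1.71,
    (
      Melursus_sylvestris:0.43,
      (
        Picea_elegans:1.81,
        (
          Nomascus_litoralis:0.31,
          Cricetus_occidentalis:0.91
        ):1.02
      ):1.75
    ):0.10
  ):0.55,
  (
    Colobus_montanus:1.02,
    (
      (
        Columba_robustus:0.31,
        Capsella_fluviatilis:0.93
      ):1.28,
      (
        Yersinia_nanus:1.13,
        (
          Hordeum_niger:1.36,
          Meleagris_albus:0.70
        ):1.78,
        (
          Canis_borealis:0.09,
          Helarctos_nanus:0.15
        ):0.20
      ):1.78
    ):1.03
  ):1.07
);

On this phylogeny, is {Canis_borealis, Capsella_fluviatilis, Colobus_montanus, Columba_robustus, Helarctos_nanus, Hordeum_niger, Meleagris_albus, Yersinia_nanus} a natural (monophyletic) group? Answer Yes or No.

Yes

The most recent common ancestor of these taxa subtends (Colobus_montanus,((Columba_robustus,Capsella_fluviatilis),(Yersinia_nanus,(Hordeum_niger,Meleagris_albus),(Canis_borealis,Helarctos_nanus)))).
That clade has exactly 8 tips — every listed taxon and nothing else — so the group is monophyletic.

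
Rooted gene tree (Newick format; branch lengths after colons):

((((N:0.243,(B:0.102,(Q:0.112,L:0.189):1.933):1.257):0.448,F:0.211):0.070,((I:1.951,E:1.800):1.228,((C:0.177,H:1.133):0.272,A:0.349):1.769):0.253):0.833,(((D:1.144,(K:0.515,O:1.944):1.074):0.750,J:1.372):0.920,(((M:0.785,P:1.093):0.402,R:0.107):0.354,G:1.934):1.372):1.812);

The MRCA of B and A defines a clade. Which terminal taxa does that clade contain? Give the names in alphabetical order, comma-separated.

Tracing B: it sits inside (B,(Q,L)).
Tracing A: it sits inside ((C,H),A).
The smallest clade enclosing both is (((N,(B,(Q,L))),F),((I,E),((C,H),A))); the answer is its 10 terminal taxa in alphabetical order.

A, B, C, E, F, H, I, L, N, Q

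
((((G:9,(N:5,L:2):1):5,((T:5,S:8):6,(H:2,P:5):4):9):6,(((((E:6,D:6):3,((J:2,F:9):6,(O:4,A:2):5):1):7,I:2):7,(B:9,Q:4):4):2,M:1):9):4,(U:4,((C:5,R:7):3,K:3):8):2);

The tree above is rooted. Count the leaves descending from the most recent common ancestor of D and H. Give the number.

The MRCA of D and H is the node subtending (((G,(N,L)),((T,S),(H,P))),(((((E,D),((J,F),(O,A))),I),(B,Q)),M)).
That clade contains 17 terminal taxa: A, B, D, E, F, G, H, I, J, L, M, N, O, P, Q, S, T.

17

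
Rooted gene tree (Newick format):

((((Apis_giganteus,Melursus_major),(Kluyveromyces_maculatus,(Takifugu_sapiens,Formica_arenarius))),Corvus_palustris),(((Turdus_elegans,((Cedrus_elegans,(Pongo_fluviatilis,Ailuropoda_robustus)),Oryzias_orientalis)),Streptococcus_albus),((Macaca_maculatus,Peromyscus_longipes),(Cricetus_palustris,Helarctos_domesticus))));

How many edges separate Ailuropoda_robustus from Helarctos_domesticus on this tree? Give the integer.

9

The MRCA of Ailuropoda_robustus and Helarctos_domesticus is the node subtending (((Turdus_elegans,((Cedrus_elegans,(Pongo_fluviatilis,Ailuropoda_robustus)),Oryzias_orientalis)),Streptococcus_albus),((Macaca_maculatus,Peromyscus_longipes),(Cricetus_palustris,Helarctos_domesticus))).
From Ailuropoda_robustus up to that node: 6 branches. From Helarctos_domesticus up to the same node: 3 branches. Total: 6 + 3 = 9.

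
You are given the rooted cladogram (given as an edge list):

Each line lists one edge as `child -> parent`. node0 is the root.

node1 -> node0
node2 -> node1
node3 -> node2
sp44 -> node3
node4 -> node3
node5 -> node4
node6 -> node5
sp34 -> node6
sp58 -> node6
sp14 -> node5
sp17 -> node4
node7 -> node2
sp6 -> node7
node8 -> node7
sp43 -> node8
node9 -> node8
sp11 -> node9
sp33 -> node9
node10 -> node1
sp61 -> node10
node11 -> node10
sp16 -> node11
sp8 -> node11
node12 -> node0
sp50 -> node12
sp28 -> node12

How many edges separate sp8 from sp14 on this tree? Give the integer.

8

The MRCA of sp8 and sp14 is the node subtending (((sp44,(((sp34,sp58),sp14),sp17)),(sp6,(sp43,(sp11,sp33)))),(sp61,(sp16,sp8))).
From sp8 up to that node: 3 branches. From sp14 up to the same node: 5 branches. Total: 3 + 5 = 8.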